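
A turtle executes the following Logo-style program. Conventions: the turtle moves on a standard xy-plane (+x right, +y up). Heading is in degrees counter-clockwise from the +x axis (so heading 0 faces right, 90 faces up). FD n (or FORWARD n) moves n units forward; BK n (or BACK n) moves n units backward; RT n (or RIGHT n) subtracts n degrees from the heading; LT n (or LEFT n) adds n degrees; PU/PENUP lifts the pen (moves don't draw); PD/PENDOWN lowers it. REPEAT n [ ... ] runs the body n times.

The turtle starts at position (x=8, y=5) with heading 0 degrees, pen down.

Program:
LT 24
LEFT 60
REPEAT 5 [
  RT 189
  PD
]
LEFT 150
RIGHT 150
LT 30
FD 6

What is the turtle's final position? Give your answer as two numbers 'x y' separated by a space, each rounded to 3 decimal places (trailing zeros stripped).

Answer: 5.85 -0.601

Derivation:
Executing turtle program step by step:
Start: pos=(8,5), heading=0, pen down
LT 24: heading 0 -> 24
LT 60: heading 24 -> 84
REPEAT 5 [
  -- iteration 1/5 --
  RT 189: heading 84 -> 255
  PD: pen down
  -- iteration 2/5 --
  RT 189: heading 255 -> 66
  PD: pen down
  -- iteration 3/5 --
  RT 189: heading 66 -> 237
  PD: pen down
  -- iteration 4/5 --
  RT 189: heading 237 -> 48
  PD: pen down
  -- iteration 5/5 --
  RT 189: heading 48 -> 219
  PD: pen down
]
LT 150: heading 219 -> 9
RT 150: heading 9 -> 219
LT 30: heading 219 -> 249
FD 6: (8,5) -> (5.85,-0.601) [heading=249, draw]
Final: pos=(5.85,-0.601), heading=249, 1 segment(s) drawn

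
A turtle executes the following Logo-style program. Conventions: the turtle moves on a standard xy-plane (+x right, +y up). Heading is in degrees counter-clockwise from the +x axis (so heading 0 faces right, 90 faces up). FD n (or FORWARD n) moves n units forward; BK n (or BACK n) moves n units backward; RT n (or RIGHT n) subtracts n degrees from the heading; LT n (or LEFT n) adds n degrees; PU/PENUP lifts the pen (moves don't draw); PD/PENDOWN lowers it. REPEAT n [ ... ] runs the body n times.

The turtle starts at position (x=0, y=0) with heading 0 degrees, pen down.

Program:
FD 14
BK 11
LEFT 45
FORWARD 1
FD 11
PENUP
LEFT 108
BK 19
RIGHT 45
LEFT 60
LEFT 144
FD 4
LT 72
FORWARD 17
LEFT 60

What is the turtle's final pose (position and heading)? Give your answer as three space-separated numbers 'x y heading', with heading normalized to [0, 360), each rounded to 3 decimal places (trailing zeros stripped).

Executing turtle program step by step:
Start: pos=(0,0), heading=0, pen down
FD 14: (0,0) -> (14,0) [heading=0, draw]
BK 11: (14,0) -> (3,0) [heading=0, draw]
LT 45: heading 0 -> 45
FD 1: (3,0) -> (3.707,0.707) [heading=45, draw]
FD 11: (3.707,0.707) -> (11.485,8.485) [heading=45, draw]
PU: pen up
LT 108: heading 45 -> 153
BK 19: (11.485,8.485) -> (28.414,-0.141) [heading=153, move]
RT 45: heading 153 -> 108
LT 60: heading 108 -> 168
LT 144: heading 168 -> 312
FD 4: (28.414,-0.141) -> (31.091,-3.113) [heading=312, move]
LT 72: heading 312 -> 24
FD 17: (31.091,-3.113) -> (46.621,3.801) [heading=24, move]
LT 60: heading 24 -> 84
Final: pos=(46.621,3.801), heading=84, 4 segment(s) drawn

Answer: 46.621 3.801 84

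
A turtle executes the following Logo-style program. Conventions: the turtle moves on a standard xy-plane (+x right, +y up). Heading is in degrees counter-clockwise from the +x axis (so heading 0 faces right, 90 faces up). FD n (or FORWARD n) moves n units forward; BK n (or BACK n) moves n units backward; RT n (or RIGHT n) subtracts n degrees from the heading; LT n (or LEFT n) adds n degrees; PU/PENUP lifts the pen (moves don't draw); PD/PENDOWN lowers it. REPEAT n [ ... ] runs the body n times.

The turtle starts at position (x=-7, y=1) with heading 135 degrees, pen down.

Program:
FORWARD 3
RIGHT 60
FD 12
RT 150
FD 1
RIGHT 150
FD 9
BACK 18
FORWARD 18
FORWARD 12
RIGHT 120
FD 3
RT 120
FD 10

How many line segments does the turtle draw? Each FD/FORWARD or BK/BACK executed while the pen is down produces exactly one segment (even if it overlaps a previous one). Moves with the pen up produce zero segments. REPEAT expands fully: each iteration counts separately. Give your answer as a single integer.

Answer: 9

Derivation:
Executing turtle program step by step:
Start: pos=(-7,1), heading=135, pen down
FD 3: (-7,1) -> (-9.121,3.121) [heading=135, draw]
RT 60: heading 135 -> 75
FD 12: (-9.121,3.121) -> (-6.015,14.712) [heading=75, draw]
RT 150: heading 75 -> 285
FD 1: (-6.015,14.712) -> (-5.757,13.747) [heading=285, draw]
RT 150: heading 285 -> 135
FD 9: (-5.757,13.747) -> (-12.121,20.11) [heading=135, draw]
BK 18: (-12.121,20.11) -> (0.607,7.383) [heading=135, draw]
FD 18: (0.607,7.383) -> (-12.121,20.11) [heading=135, draw]
FD 12: (-12.121,20.11) -> (-20.606,28.596) [heading=135, draw]
RT 120: heading 135 -> 15
FD 3: (-20.606,28.596) -> (-17.708,29.372) [heading=15, draw]
RT 120: heading 15 -> 255
FD 10: (-17.708,29.372) -> (-20.296,19.713) [heading=255, draw]
Final: pos=(-20.296,19.713), heading=255, 9 segment(s) drawn
Segments drawn: 9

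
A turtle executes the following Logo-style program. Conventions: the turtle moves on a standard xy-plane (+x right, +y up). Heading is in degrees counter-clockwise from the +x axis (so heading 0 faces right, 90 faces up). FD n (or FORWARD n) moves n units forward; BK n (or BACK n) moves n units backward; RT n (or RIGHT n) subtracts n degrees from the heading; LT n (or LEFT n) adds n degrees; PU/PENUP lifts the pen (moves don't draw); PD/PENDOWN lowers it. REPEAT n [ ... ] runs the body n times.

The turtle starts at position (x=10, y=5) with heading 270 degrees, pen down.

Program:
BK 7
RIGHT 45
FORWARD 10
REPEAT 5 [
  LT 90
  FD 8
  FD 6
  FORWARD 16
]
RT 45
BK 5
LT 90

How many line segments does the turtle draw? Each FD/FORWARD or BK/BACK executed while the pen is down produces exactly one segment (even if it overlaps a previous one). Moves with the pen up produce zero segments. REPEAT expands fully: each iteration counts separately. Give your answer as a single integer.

Executing turtle program step by step:
Start: pos=(10,5), heading=270, pen down
BK 7: (10,5) -> (10,12) [heading=270, draw]
RT 45: heading 270 -> 225
FD 10: (10,12) -> (2.929,4.929) [heading=225, draw]
REPEAT 5 [
  -- iteration 1/5 --
  LT 90: heading 225 -> 315
  FD 8: (2.929,4.929) -> (8.586,-0.728) [heading=315, draw]
  FD 6: (8.586,-0.728) -> (12.828,-4.971) [heading=315, draw]
  FD 16: (12.828,-4.971) -> (24.142,-16.284) [heading=315, draw]
  -- iteration 2/5 --
  LT 90: heading 315 -> 45
  FD 8: (24.142,-16.284) -> (29.799,-10.627) [heading=45, draw]
  FD 6: (29.799,-10.627) -> (34.042,-6.385) [heading=45, draw]
  FD 16: (34.042,-6.385) -> (45.355,4.929) [heading=45, draw]
  -- iteration 3/5 --
  LT 90: heading 45 -> 135
  FD 8: (45.355,4.929) -> (39.698,10.586) [heading=135, draw]
  FD 6: (39.698,10.586) -> (35.456,14.828) [heading=135, draw]
  FD 16: (35.456,14.828) -> (24.142,26.142) [heading=135, draw]
  -- iteration 4/5 --
  LT 90: heading 135 -> 225
  FD 8: (24.142,26.142) -> (18.485,20.485) [heading=225, draw]
  FD 6: (18.485,20.485) -> (14.243,16.243) [heading=225, draw]
  FD 16: (14.243,16.243) -> (2.929,4.929) [heading=225, draw]
  -- iteration 5/5 --
  LT 90: heading 225 -> 315
  FD 8: (2.929,4.929) -> (8.586,-0.728) [heading=315, draw]
  FD 6: (8.586,-0.728) -> (12.828,-4.971) [heading=315, draw]
  FD 16: (12.828,-4.971) -> (24.142,-16.284) [heading=315, draw]
]
RT 45: heading 315 -> 270
BK 5: (24.142,-16.284) -> (24.142,-11.284) [heading=270, draw]
LT 90: heading 270 -> 0
Final: pos=(24.142,-11.284), heading=0, 18 segment(s) drawn
Segments drawn: 18

Answer: 18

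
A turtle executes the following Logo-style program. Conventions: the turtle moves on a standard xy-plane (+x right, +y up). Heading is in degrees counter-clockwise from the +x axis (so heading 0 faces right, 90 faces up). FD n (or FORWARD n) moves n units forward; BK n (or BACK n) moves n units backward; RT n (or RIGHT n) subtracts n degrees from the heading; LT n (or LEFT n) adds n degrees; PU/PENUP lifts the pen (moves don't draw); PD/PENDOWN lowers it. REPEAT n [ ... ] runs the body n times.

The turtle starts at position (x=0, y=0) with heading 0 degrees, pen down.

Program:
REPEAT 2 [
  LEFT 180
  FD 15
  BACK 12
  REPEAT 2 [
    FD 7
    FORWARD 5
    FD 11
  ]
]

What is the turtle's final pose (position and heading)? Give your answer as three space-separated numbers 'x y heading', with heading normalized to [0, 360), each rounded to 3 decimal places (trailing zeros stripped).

Executing turtle program step by step:
Start: pos=(0,0), heading=0, pen down
REPEAT 2 [
  -- iteration 1/2 --
  LT 180: heading 0 -> 180
  FD 15: (0,0) -> (-15,0) [heading=180, draw]
  BK 12: (-15,0) -> (-3,0) [heading=180, draw]
  REPEAT 2 [
    -- iteration 1/2 --
    FD 7: (-3,0) -> (-10,0) [heading=180, draw]
    FD 5: (-10,0) -> (-15,0) [heading=180, draw]
    FD 11: (-15,0) -> (-26,0) [heading=180, draw]
    -- iteration 2/2 --
    FD 7: (-26,0) -> (-33,0) [heading=180, draw]
    FD 5: (-33,0) -> (-38,0) [heading=180, draw]
    FD 11: (-38,0) -> (-49,0) [heading=180, draw]
  ]
  -- iteration 2/2 --
  LT 180: heading 180 -> 0
  FD 15: (-49,0) -> (-34,0) [heading=0, draw]
  BK 12: (-34,0) -> (-46,0) [heading=0, draw]
  REPEAT 2 [
    -- iteration 1/2 --
    FD 7: (-46,0) -> (-39,0) [heading=0, draw]
    FD 5: (-39,0) -> (-34,0) [heading=0, draw]
    FD 11: (-34,0) -> (-23,0) [heading=0, draw]
    -- iteration 2/2 --
    FD 7: (-23,0) -> (-16,0) [heading=0, draw]
    FD 5: (-16,0) -> (-11,0) [heading=0, draw]
    FD 11: (-11,0) -> (0,0) [heading=0, draw]
  ]
]
Final: pos=(0,0), heading=0, 16 segment(s) drawn

Answer: 0 0 0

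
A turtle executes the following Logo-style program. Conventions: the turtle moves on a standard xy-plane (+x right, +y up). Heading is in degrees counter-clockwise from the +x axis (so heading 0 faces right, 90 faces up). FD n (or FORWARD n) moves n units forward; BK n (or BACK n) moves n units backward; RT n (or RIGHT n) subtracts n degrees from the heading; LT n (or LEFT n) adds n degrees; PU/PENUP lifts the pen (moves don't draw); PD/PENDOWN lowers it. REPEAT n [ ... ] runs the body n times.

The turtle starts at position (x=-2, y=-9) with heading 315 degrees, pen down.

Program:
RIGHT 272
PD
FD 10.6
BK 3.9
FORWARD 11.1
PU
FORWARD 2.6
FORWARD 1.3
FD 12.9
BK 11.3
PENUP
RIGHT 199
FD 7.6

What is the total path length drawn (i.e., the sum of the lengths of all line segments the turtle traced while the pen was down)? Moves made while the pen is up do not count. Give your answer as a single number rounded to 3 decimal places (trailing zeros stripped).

Executing turtle program step by step:
Start: pos=(-2,-9), heading=315, pen down
RT 272: heading 315 -> 43
PD: pen down
FD 10.6: (-2,-9) -> (5.752,-1.771) [heading=43, draw]
BK 3.9: (5.752,-1.771) -> (2.9,-4.431) [heading=43, draw]
FD 11.1: (2.9,-4.431) -> (11.018,3.14) [heading=43, draw]
PU: pen up
FD 2.6: (11.018,3.14) -> (12.92,4.913) [heading=43, move]
FD 1.3: (12.92,4.913) -> (13.87,5.799) [heading=43, move]
FD 12.9: (13.87,5.799) -> (23.305,14.597) [heading=43, move]
BK 11.3: (23.305,14.597) -> (15.041,6.891) [heading=43, move]
PU: pen up
RT 199: heading 43 -> 204
FD 7.6: (15.041,6.891) -> (8.098,3.799) [heading=204, move]
Final: pos=(8.098,3.799), heading=204, 3 segment(s) drawn

Segment lengths:
  seg 1: (-2,-9) -> (5.752,-1.771), length = 10.6
  seg 2: (5.752,-1.771) -> (2.9,-4.431), length = 3.9
  seg 3: (2.9,-4.431) -> (11.018,3.14), length = 11.1
Total = 25.6

Answer: 25.6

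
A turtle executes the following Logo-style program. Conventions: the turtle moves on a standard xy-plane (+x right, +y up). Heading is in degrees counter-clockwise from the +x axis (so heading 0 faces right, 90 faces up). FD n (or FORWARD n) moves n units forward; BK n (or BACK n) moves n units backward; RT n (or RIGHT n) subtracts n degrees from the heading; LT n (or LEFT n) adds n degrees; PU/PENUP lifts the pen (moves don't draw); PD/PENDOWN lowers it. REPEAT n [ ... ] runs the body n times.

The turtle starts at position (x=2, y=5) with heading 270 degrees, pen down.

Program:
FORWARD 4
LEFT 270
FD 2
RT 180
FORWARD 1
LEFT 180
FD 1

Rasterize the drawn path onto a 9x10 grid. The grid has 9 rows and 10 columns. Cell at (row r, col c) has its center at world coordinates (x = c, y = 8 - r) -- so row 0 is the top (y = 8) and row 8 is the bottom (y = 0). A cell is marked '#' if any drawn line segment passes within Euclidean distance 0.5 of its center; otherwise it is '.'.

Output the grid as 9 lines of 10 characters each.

Answer: ..........
..........
..........
..#.......
..#.......
..#.......
..#.......
###.......
..........

Derivation:
Segment 0: (2,5) -> (2,1)
Segment 1: (2,1) -> (-0,1)
Segment 2: (-0,1) -> (1,1)
Segment 3: (1,1) -> (-0,1)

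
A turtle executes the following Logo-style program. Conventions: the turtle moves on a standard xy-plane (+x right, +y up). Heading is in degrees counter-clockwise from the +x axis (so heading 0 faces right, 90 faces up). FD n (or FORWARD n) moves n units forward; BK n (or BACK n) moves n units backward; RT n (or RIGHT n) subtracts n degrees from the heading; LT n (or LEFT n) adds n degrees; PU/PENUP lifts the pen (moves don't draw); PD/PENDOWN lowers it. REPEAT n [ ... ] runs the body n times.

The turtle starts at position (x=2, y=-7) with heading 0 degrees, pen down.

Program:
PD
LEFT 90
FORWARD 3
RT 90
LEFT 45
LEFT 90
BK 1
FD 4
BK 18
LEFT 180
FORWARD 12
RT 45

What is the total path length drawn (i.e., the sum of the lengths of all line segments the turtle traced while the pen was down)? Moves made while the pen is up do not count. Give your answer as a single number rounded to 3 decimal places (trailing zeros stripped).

Answer: 38

Derivation:
Executing turtle program step by step:
Start: pos=(2,-7), heading=0, pen down
PD: pen down
LT 90: heading 0 -> 90
FD 3: (2,-7) -> (2,-4) [heading=90, draw]
RT 90: heading 90 -> 0
LT 45: heading 0 -> 45
LT 90: heading 45 -> 135
BK 1: (2,-4) -> (2.707,-4.707) [heading=135, draw]
FD 4: (2.707,-4.707) -> (-0.121,-1.879) [heading=135, draw]
BK 18: (-0.121,-1.879) -> (12.607,-14.607) [heading=135, draw]
LT 180: heading 135 -> 315
FD 12: (12.607,-14.607) -> (21.092,-23.092) [heading=315, draw]
RT 45: heading 315 -> 270
Final: pos=(21.092,-23.092), heading=270, 5 segment(s) drawn

Segment lengths:
  seg 1: (2,-7) -> (2,-4), length = 3
  seg 2: (2,-4) -> (2.707,-4.707), length = 1
  seg 3: (2.707,-4.707) -> (-0.121,-1.879), length = 4
  seg 4: (-0.121,-1.879) -> (12.607,-14.607), length = 18
  seg 5: (12.607,-14.607) -> (21.092,-23.092), length = 12
Total = 38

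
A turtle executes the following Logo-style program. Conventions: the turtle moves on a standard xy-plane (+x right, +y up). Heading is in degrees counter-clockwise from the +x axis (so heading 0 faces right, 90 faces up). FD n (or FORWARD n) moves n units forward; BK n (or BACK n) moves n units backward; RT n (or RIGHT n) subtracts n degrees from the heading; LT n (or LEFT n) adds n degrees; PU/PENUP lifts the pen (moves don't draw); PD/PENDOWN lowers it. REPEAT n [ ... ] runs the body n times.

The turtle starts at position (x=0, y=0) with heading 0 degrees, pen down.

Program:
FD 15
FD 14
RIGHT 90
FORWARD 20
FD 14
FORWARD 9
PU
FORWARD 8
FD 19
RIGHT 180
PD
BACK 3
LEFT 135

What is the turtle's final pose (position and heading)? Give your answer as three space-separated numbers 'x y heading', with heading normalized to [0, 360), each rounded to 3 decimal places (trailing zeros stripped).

Answer: 29 -73 225

Derivation:
Executing turtle program step by step:
Start: pos=(0,0), heading=0, pen down
FD 15: (0,0) -> (15,0) [heading=0, draw]
FD 14: (15,0) -> (29,0) [heading=0, draw]
RT 90: heading 0 -> 270
FD 20: (29,0) -> (29,-20) [heading=270, draw]
FD 14: (29,-20) -> (29,-34) [heading=270, draw]
FD 9: (29,-34) -> (29,-43) [heading=270, draw]
PU: pen up
FD 8: (29,-43) -> (29,-51) [heading=270, move]
FD 19: (29,-51) -> (29,-70) [heading=270, move]
RT 180: heading 270 -> 90
PD: pen down
BK 3: (29,-70) -> (29,-73) [heading=90, draw]
LT 135: heading 90 -> 225
Final: pos=(29,-73), heading=225, 6 segment(s) drawn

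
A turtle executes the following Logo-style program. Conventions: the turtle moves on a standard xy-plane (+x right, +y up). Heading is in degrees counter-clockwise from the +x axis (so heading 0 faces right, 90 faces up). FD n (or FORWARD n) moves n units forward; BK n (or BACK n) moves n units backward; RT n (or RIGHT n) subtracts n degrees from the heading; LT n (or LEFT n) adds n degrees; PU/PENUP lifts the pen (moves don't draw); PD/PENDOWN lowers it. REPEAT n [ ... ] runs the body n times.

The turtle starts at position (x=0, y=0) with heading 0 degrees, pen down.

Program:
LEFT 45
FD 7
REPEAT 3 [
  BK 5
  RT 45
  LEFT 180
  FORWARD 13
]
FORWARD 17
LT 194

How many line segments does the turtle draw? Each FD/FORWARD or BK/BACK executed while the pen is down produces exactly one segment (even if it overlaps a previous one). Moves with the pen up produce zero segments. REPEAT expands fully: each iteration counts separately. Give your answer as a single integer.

Executing turtle program step by step:
Start: pos=(0,0), heading=0, pen down
LT 45: heading 0 -> 45
FD 7: (0,0) -> (4.95,4.95) [heading=45, draw]
REPEAT 3 [
  -- iteration 1/3 --
  BK 5: (4.95,4.95) -> (1.414,1.414) [heading=45, draw]
  RT 45: heading 45 -> 0
  LT 180: heading 0 -> 180
  FD 13: (1.414,1.414) -> (-11.586,1.414) [heading=180, draw]
  -- iteration 2/3 --
  BK 5: (-11.586,1.414) -> (-6.586,1.414) [heading=180, draw]
  RT 45: heading 180 -> 135
  LT 180: heading 135 -> 315
  FD 13: (-6.586,1.414) -> (2.607,-7.778) [heading=315, draw]
  -- iteration 3/3 --
  BK 5: (2.607,-7.778) -> (-0.929,-4.243) [heading=315, draw]
  RT 45: heading 315 -> 270
  LT 180: heading 270 -> 90
  FD 13: (-0.929,-4.243) -> (-0.929,8.757) [heading=90, draw]
]
FD 17: (-0.929,8.757) -> (-0.929,25.757) [heading=90, draw]
LT 194: heading 90 -> 284
Final: pos=(-0.929,25.757), heading=284, 8 segment(s) drawn
Segments drawn: 8

Answer: 8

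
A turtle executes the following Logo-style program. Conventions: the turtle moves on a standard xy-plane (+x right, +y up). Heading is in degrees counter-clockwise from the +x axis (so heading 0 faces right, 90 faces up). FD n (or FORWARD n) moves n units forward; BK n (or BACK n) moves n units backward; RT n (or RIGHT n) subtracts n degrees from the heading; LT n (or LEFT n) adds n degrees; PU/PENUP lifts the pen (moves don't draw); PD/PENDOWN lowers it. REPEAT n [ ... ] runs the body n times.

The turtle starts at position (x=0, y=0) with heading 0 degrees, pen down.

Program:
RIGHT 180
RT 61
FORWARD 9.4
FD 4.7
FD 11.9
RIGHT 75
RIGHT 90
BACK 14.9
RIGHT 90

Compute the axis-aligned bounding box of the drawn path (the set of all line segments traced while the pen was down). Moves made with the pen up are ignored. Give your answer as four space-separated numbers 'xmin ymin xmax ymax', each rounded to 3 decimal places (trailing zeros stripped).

Answer: -22.955 0 0 33.458

Derivation:
Executing turtle program step by step:
Start: pos=(0,0), heading=0, pen down
RT 180: heading 0 -> 180
RT 61: heading 180 -> 119
FD 9.4: (0,0) -> (-4.557,8.221) [heading=119, draw]
FD 4.7: (-4.557,8.221) -> (-6.836,12.332) [heading=119, draw]
FD 11.9: (-6.836,12.332) -> (-12.605,22.74) [heading=119, draw]
RT 75: heading 119 -> 44
RT 90: heading 44 -> 314
BK 14.9: (-12.605,22.74) -> (-22.955,33.458) [heading=314, draw]
RT 90: heading 314 -> 224
Final: pos=(-22.955,33.458), heading=224, 4 segment(s) drawn

Segment endpoints: x in {-22.955, -12.605, -6.836, -4.557, 0}, y in {0, 8.221, 12.332, 22.74, 33.458}
xmin=-22.955, ymin=0, xmax=0, ymax=33.458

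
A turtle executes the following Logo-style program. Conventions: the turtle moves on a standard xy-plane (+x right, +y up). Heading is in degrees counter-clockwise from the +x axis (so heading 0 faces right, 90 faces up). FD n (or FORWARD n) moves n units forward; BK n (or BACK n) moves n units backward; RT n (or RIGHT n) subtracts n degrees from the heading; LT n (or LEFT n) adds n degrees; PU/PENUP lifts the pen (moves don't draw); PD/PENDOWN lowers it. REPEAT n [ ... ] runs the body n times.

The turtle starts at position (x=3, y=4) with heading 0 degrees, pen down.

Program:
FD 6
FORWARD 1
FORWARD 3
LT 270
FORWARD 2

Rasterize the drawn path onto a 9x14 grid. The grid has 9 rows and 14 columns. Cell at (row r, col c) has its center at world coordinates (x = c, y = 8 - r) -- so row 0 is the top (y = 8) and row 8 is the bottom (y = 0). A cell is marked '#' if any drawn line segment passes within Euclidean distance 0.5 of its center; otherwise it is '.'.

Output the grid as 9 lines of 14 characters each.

Answer: ..............
..............
..............
..............
...###########
.............#
.............#
..............
..............

Derivation:
Segment 0: (3,4) -> (9,4)
Segment 1: (9,4) -> (10,4)
Segment 2: (10,4) -> (13,4)
Segment 3: (13,4) -> (13,2)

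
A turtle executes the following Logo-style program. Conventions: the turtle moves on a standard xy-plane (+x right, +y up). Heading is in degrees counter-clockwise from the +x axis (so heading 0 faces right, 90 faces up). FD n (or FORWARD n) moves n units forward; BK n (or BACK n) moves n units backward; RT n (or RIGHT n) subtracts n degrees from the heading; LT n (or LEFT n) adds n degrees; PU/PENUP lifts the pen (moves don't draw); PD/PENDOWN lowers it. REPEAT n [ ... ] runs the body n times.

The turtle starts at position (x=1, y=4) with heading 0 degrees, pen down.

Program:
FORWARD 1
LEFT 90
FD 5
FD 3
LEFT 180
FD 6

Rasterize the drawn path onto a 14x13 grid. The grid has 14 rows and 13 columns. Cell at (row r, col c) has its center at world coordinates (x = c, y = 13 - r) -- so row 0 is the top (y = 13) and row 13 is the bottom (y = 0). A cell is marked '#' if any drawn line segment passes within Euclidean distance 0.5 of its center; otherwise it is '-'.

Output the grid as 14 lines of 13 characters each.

Segment 0: (1,4) -> (2,4)
Segment 1: (2,4) -> (2,9)
Segment 2: (2,9) -> (2,12)
Segment 3: (2,12) -> (2,6)

Answer: -------------
--#----------
--#----------
--#----------
--#----------
--#----------
--#----------
--#----------
--#----------
-##----------
-------------
-------------
-------------
-------------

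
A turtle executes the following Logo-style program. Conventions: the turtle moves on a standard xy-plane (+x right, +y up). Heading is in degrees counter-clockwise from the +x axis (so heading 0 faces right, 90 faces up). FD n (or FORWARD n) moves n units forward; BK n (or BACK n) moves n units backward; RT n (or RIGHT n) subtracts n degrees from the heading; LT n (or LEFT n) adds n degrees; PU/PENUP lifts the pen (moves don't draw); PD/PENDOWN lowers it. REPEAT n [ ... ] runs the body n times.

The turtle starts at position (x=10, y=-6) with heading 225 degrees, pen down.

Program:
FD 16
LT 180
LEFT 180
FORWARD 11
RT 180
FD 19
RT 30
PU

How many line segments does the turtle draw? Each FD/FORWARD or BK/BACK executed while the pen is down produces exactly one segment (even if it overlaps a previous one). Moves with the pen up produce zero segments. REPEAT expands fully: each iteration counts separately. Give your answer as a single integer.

Executing turtle program step by step:
Start: pos=(10,-6), heading=225, pen down
FD 16: (10,-6) -> (-1.314,-17.314) [heading=225, draw]
LT 180: heading 225 -> 45
LT 180: heading 45 -> 225
FD 11: (-1.314,-17.314) -> (-9.092,-25.092) [heading=225, draw]
RT 180: heading 225 -> 45
FD 19: (-9.092,-25.092) -> (4.343,-11.657) [heading=45, draw]
RT 30: heading 45 -> 15
PU: pen up
Final: pos=(4.343,-11.657), heading=15, 3 segment(s) drawn
Segments drawn: 3

Answer: 3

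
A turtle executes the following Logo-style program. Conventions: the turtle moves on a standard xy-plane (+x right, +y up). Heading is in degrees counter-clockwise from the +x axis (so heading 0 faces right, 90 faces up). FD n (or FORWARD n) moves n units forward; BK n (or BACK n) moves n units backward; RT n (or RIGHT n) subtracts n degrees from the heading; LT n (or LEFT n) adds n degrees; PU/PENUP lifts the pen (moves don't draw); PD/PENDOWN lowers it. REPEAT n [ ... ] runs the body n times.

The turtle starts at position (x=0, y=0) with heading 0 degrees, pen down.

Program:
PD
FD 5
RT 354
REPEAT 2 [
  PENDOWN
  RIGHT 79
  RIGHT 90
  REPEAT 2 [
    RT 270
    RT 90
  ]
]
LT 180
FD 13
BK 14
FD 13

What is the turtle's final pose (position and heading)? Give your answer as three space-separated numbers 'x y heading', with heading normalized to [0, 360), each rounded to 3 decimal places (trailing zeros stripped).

Answer: -5.595 -5.634 208

Derivation:
Executing turtle program step by step:
Start: pos=(0,0), heading=0, pen down
PD: pen down
FD 5: (0,0) -> (5,0) [heading=0, draw]
RT 354: heading 0 -> 6
REPEAT 2 [
  -- iteration 1/2 --
  PD: pen down
  RT 79: heading 6 -> 287
  RT 90: heading 287 -> 197
  REPEAT 2 [
    -- iteration 1/2 --
    RT 270: heading 197 -> 287
    RT 90: heading 287 -> 197
    -- iteration 2/2 --
    RT 270: heading 197 -> 287
    RT 90: heading 287 -> 197
  ]
  -- iteration 2/2 --
  PD: pen down
  RT 79: heading 197 -> 118
  RT 90: heading 118 -> 28
  REPEAT 2 [
    -- iteration 1/2 --
    RT 270: heading 28 -> 118
    RT 90: heading 118 -> 28
    -- iteration 2/2 --
    RT 270: heading 28 -> 118
    RT 90: heading 118 -> 28
  ]
]
LT 180: heading 28 -> 208
FD 13: (5,0) -> (-6.478,-6.103) [heading=208, draw]
BK 14: (-6.478,-6.103) -> (5.883,0.469) [heading=208, draw]
FD 13: (5.883,0.469) -> (-5.595,-5.634) [heading=208, draw]
Final: pos=(-5.595,-5.634), heading=208, 4 segment(s) drawn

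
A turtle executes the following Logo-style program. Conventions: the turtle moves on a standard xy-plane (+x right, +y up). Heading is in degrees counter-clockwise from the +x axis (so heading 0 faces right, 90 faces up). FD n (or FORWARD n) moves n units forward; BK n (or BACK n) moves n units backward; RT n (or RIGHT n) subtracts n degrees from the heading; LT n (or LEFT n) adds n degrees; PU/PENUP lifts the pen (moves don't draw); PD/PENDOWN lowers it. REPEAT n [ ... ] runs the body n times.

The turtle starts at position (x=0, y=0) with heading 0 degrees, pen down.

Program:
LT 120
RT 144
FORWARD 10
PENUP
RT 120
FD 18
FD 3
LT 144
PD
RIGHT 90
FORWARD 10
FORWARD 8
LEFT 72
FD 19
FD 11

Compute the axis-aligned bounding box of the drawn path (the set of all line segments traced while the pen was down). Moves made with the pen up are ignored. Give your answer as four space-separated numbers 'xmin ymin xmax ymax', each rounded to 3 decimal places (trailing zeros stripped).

Executing turtle program step by step:
Start: pos=(0,0), heading=0, pen down
LT 120: heading 0 -> 120
RT 144: heading 120 -> 336
FD 10: (0,0) -> (9.135,-4.067) [heading=336, draw]
PU: pen up
RT 120: heading 336 -> 216
FD 18: (9.135,-4.067) -> (-5.427,-14.648) [heading=216, move]
FD 3: (-5.427,-14.648) -> (-7.854,-16.411) [heading=216, move]
LT 144: heading 216 -> 0
PD: pen down
RT 90: heading 0 -> 270
FD 10: (-7.854,-16.411) -> (-7.854,-26.411) [heading=270, draw]
FD 8: (-7.854,-26.411) -> (-7.854,-34.411) [heading=270, draw]
LT 72: heading 270 -> 342
FD 19: (-7.854,-34.411) -> (10.216,-40.282) [heading=342, draw]
FD 11: (10.216,-40.282) -> (20.678,-43.681) [heading=342, draw]
Final: pos=(20.678,-43.681), heading=342, 5 segment(s) drawn

Segment endpoints: x in {-7.854, -7.854, -7.854, 0, 9.135, 10.216, 20.678}, y in {-43.681, -40.282, -34.411, -26.411, -16.411, -4.067, 0}
xmin=-7.854, ymin=-43.681, xmax=20.678, ymax=0

Answer: -7.854 -43.681 20.678 0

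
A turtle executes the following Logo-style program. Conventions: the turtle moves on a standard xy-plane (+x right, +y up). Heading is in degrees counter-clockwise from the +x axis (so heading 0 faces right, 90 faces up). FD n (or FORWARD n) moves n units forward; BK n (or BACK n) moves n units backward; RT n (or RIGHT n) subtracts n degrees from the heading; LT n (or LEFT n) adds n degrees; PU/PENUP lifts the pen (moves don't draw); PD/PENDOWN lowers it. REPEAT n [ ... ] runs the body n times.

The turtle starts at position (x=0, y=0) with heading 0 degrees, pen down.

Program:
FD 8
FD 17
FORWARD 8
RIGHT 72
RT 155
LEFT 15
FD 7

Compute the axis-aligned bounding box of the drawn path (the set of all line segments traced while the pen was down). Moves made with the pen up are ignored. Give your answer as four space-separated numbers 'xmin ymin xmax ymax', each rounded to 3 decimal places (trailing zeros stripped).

Executing turtle program step by step:
Start: pos=(0,0), heading=0, pen down
FD 8: (0,0) -> (8,0) [heading=0, draw]
FD 17: (8,0) -> (25,0) [heading=0, draw]
FD 8: (25,0) -> (33,0) [heading=0, draw]
RT 72: heading 0 -> 288
RT 155: heading 288 -> 133
LT 15: heading 133 -> 148
FD 7: (33,0) -> (27.064,3.709) [heading=148, draw]
Final: pos=(27.064,3.709), heading=148, 4 segment(s) drawn

Segment endpoints: x in {0, 8, 25, 27.064, 33}, y in {0, 3.709}
xmin=0, ymin=0, xmax=33, ymax=3.709

Answer: 0 0 33 3.709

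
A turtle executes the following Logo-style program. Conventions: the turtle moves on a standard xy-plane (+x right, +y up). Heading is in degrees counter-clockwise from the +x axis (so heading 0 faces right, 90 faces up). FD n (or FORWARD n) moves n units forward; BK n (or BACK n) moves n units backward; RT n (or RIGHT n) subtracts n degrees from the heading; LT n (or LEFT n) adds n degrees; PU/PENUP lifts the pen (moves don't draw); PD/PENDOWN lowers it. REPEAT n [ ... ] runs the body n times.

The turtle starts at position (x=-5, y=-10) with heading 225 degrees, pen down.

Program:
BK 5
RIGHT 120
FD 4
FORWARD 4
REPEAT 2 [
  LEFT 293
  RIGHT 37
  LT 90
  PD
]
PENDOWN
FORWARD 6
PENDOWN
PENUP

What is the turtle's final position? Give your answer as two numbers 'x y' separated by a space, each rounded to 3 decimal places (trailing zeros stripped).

Answer: -2.185 7.109

Derivation:
Executing turtle program step by step:
Start: pos=(-5,-10), heading=225, pen down
BK 5: (-5,-10) -> (-1.464,-6.464) [heading=225, draw]
RT 120: heading 225 -> 105
FD 4: (-1.464,-6.464) -> (-2.5,-2.601) [heading=105, draw]
FD 4: (-2.5,-2.601) -> (-3.535,1.263) [heading=105, draw]
REPEAT 2 [
  -- iteration 1/2 --
  LT 293: heading 105 -> 38
  RT 37: heading 38 -> 1
  LT 90: heading 1 -> 91
  PD: pen down
  -- iteration 2/2 --
  LT 293: heading 91 -> 24
  RT 37: heading 24 -> 347
  LT 90: heading 347 -> 77
  PD: pen down
]
PD: pen down
FD 6: (-3.535,1.263) -> (-2.185,7.109) [heading=77, draw]
PD: pen down
PU: pen up
Final: pos=(-2.185,7.109), heading=77, 4 segment(s) drawn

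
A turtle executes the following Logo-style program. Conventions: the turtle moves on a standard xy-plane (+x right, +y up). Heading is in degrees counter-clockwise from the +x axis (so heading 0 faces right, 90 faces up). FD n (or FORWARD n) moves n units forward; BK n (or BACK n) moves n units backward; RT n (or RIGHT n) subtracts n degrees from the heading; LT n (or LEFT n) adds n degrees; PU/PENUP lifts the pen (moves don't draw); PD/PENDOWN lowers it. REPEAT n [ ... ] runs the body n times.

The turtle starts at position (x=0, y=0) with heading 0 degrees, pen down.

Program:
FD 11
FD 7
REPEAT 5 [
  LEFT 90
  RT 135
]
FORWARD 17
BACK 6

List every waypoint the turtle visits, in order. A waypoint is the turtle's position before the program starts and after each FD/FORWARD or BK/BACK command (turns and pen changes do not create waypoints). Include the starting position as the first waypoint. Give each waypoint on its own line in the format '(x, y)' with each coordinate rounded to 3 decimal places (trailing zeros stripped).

Answer: (0, 0)
(11, 0)
(18, 0)
(5.979, 12.021)
(10.222, 7.778)

Derivation:
Executing turtle program step by step:
Start: pos=(0,0), heading=0, pen down
FD 11: (0,0) -> (11,0) [heading=0, draw]
FD 7: (11,0) -> (18,0) [heading=0, draw]
REPEAT 5 [
  -- iteration 1/5 --
  LT 90: heading 0 -> 90
  RT 135: heading 90 -> 315
  -- iteration 2/5 --
  LT 90: heading 315 -> 45
  RT 135: heading 45 -> 270
  -- iteration 3/5 --
  LT 90: heading 270 -> 0
  RT 135: heading 0 -> 225
  -- iteration 4/5 --
  LT 90: heading 225 -> 315
  RT 135: heading 315 -> 180
  -- iteration 5/5 --
  LT 90: heading 180 -> 270
  RT 135: heading 270 -> 135
]
FD 17: (18,0) -> (5.979,12.021) [heading=135, draw]
BK 6: (5.979,12.021) -> (10.222,7.778) [heading=135, draw]
Final: pos=(10.222,7.778), heading=135, 4 segment(s) drawn
Waypoints (5 total):
(0, 0)
(11, 0)
(18, 0)
(5.979, 12.021)
(10.222, 7.778)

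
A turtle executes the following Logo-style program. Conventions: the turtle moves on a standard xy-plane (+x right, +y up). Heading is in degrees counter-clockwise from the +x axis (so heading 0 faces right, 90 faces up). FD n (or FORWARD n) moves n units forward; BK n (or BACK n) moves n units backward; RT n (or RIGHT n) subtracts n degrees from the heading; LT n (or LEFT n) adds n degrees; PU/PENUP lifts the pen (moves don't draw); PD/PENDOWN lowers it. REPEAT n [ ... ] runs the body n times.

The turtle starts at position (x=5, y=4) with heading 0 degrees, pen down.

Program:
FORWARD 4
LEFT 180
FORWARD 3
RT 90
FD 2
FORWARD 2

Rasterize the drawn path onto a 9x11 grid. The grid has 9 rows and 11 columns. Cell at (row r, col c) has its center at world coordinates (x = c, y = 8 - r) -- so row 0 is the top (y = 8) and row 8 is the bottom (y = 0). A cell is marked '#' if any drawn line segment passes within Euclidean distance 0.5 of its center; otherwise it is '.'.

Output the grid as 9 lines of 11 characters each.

Segment 0: (5,4) -> (9,4)
Segment 1: (9,4) -> (6,4)
Segment 2: (6,4) -> (6,6)
Segment 3: (6,6) -> (6,8)

Answer: ......#....
......#....
......#....
......#....
.....#####.
...........
...........
...........
...........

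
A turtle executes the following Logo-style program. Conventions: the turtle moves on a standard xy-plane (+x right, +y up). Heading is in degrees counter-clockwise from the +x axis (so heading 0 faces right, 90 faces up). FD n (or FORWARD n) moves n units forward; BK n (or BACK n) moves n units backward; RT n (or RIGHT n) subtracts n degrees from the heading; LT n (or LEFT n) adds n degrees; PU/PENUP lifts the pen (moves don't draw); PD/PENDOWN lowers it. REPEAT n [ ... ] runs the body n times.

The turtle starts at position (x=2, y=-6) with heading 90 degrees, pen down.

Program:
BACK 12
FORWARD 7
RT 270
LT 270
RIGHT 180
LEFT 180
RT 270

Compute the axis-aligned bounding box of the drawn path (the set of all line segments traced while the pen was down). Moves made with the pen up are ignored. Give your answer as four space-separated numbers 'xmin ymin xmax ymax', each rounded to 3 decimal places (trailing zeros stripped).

Executing turtle program step by step:
Start: pos=(2,-6), heading=90, pen down
BK 12: (2,-6) -> (2,-18) [heading=90, draw]
FD 7: (2,-18) -> (2,-11) [heading=90, draw]
RT 270: heading 90 -> 180
LT 270: heading 180 -> 90
RT 180: heading 90 -> 270
LT 180: heading 270 -> 90
RT 270: heading 90 -> 180
Final: pos=(2,-11), heading=180, 2 segment(s) drawn

Segment endpoints: x in {2, 2, 2}, y in {-18, -11, -6}
xmin=2, ymin=-18, xmax=2, ymax=-6

Answer: 2 -18 2 -6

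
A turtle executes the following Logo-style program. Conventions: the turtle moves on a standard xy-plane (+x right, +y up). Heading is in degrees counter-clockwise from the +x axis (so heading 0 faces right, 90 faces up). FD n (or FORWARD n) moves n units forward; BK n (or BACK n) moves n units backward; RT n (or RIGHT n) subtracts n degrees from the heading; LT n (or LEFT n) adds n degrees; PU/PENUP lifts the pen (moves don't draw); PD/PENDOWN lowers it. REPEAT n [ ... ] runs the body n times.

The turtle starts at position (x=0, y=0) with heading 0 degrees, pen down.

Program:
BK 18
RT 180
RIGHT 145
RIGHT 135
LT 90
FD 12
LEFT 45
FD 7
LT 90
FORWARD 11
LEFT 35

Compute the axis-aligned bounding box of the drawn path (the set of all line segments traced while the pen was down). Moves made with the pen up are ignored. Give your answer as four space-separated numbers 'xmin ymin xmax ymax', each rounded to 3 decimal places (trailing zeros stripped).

Executing turtle program step by step:
Start: pos=(0,0), heading=0, pen down
BK 18: (0,0) -> (-18,0) [heading=0, draw]
RT 180: heading 0 -> 180
RT 145: heading 180 -> 35
RT 135: heading 35 -> 260
LT 90: heading 260 -> 350
FD 12: (-18,0) -> (-6.182,-2.084) [heading=350, draw]
LT 45: heading 350 -> 35
FD 7: (-6.182,-2.084) -> (-0.448,1.931) [heading=35, draw]
LT 90: heading 35 -> 125
FD 11: (-0.448,1.931) -> (-6.758,10.942) [heading=125, draw]
LT 35: heading 125 -> 160
Final: pos=(-6.758,10.942), heading=160, 4 segment(s) drawn

Segment endpoints: x in {-18, -6.758, -6.182, -0.448, 0}, y in {-2.084, 0, 1.931, 10.942}
xmin=-18, ymin=-2.084, xmax=0, ymax=10.942

Answer: -18 -2.084 0 10.942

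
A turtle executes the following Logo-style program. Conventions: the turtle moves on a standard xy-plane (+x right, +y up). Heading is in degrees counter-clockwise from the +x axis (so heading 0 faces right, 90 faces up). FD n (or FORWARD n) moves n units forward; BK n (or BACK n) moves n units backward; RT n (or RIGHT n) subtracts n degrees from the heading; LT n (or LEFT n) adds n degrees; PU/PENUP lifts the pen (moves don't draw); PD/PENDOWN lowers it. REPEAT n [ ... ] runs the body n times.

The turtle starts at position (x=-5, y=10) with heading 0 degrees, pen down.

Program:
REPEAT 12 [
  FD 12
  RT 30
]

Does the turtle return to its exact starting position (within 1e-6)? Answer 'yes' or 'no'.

Executing turtle program step by step:
Start: pos=(-5,10), heading=0, pen down
REPEAT 12 [
  -- iteration 1/12 --
  FD 12: (-5,10) -> (7,10) [heading=0, draw]
  RT 30: heading 0 -> 330
  -- iteration 2/12 --
  FD 12: (7,10) -> (17.392,4) [heading=330, draw]
  RT 30: heading 330 -> 300
  -- iteration 3/12 --
  FD 12: (17.392,4) -> (23.392,-6.392) [heading=300, draw]
  RT 30: heading 300 -> 270
  -- iteration 4/12 --
  FD 12: (23.392,-6.392) -> (23.392,-18.392) [heading=270, draw]
  RT 30: heading 270 -> 240
  -- iteration 5/12 --
  FD 12: (23.392,-18.392) -> (17.392,-28.785) [heading=240, draw]
  RT 30: heading 240 -> 210
  -- iteration 6/12 --
  FD 12: (17.392,-28.785) -> (7,-34.785) [heading=210, draw]
  RT 30: heading 210 -> 180
  -- iteration 7/12 --
  FD 12: (7,-34.785) -> (-5,-34.785) [heading=180, draw]
  RT 30: heading 180 -> 150
  -- iteration 8/12 --
  FD 12: (-5,-34.785) -> (-15.392,-28.785) [heading=150, draw]
  RT 30: heading 150 -> 120
  -- iteration 9/12 --
  FD 12: (-15.392,-28.785) -> (-21.392,-18.392) [heading=120, draw]
  RT 30: heading 120 -> 90
  -- iteration 10/12 --
  FD 12: (-21.392,-18.392) -> (-21.392,-6.392) [heading=90, draw]
  RT 30: heading 90 -> 60
  -- iteration 11/12 --
  FD 12: (-21.392,-6.392) -> (-15.392,4) [heading=60, draw]
  RT 30: heading 60 -> 30
  -- iteration 12/12 --
  FD 12: (-15.392,4) -> (-5,10) [heading=30, draw]
  RT 30: heading 30 -> 0
]
Final: pos=(-5,10), heading=0, 12 segment(s) drawn

Start position: (-5, 10)
Final position: (-5, 10)
Distance = 0; < 1e-6 -> CLOSED

Answer: yes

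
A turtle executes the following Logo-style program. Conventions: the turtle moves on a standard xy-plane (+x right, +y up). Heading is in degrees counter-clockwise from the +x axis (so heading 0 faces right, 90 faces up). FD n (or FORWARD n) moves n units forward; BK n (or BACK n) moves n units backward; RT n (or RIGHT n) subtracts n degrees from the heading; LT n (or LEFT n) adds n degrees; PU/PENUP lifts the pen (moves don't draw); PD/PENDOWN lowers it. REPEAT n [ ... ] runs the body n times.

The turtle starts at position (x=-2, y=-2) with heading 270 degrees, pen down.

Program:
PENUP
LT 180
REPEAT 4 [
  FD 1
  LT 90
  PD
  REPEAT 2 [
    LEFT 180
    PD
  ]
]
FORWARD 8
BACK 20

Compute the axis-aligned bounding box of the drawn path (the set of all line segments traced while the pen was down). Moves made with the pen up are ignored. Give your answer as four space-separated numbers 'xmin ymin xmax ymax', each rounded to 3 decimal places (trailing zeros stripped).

Answer: -3 -14 -2 6

Derivation:
Executing turtle program step by step:
Start: pos=(-2,-2), heading=270, pen down
PU: pen up
LT 180: heading 270 -> 90
REPEAT 4 [
  -- iteration 1/4 --
  FD 1: (-2,-2) -> (-2,-1) [heading=90, move]
  LT 90: heading 90 -> 180
  PD: pen down
  REPEAT 2 [
    -- iteration 1/2 --
    LT 180: heading 180 -> 0
    PD: pen down
    -- iteration 2/2 --
    LT 180: heading 0 -> 180
    PD: pen down
  ]
  -- iteration 2/4 --
  FD 1: (-2,-1) -> (-3,-1) [heading=180, draw]
  LT 90: heading 180 -> 270
  PD: pen down
  REPEAT 2 [
    -- iteration 1/2 --
    LT 180: heading 270 -> 90
    PD: pen down
    -- iteration 2/2 --
    LT 180: heading 90 -> 270
    PD: pen down
  ]
  -- iteration 3/4 --
  FD 1: (-3,-1) -> (-3,-2) [heading=270, draw]
  LT 90: heading 270 -> 0
  PD: pen down
  REPEAT 2 [
    -- iteration 1/2 --
    LT 180: heading 0 -> 180
    PD: pen down
    -- iteration 2/2 --
    LT 180: heading 180 -> 0
    PD: pen down
  ]
  -- iteration 4/4 --
  FD 1: (-3,-2) -> (-2,-2) [heading=0, draw]
  LT 90: heading 0 -> 90
  PD: pen down
  REPEAT 2 [
    -- iteration 1/2 --
    LT 180: heading 90 -> 270
    PD: pen down
    -- iteration 2/2 --
    LT 180: heading 270 -> 90
    PD: pen down
  ]
]
FD 8: (-2,-2) -> (-2,6) [heading=90, draw]
BK 20: (-2,6) -> (-2,-14) [heading=90, draw]
Final: pos=(-2,-14), heading=90, 5 segment(s) drawn

Segment endpoints: x in {-3, -3, -2, -2, -2, -2}, y in {-14, -2, -2, -1, -1, 6}
xmin=-3, ymin=-14, xmax=-2, ymax=6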